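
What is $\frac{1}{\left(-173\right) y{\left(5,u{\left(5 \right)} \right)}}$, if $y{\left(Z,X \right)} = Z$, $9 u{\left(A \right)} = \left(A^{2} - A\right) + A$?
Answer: $- \frac{1}{865} \approx -0.0011561$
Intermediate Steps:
$u{\left(A \right)} = \frac{A^{2}}{9}$ ($u{\left(A \right)} = \frac{\left(A^{2} - A\right) + A}{9} = \frac{A^{2}}{9}$)
$\frac{1}{\left(-173\right) y{\left(5,u{\left(5 \right)} \right)}} = \frac{1}{\left(-173\right) 5} = \frac{1}{-865} = - \frac{1}{865}$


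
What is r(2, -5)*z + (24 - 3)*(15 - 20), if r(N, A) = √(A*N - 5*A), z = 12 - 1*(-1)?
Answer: -105 + 13*√15 ≈ -54.651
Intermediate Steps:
z = 13 (z = 12 + 1 = 13)
r(N, A) = √(-5*A + A*N)
r(2, -5)*z + (24 - 3)*(15 - 20) = √(-5*(-5 + 2))*13 + (24 - 3)*(15 - 20) = √(-5*(-3))*13 + 21*(-5) = √15*13 - 105 = 13*√15 - 105 = -105 + 13*√15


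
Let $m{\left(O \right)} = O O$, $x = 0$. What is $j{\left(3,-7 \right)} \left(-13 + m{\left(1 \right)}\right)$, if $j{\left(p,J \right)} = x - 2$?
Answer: $24$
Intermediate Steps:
$j{\left(p,J \right)} = -2$ ($j{\left(p,J \right)} = 0 - 2 = -2$)
$m{\left(O \right)} = O^{2}$
$j{\left(3,-7 \right)} \left(-13 + m{\left(1 \right)}\right) = - 2 \left(-13 + 1^{2}\right) = - 2 \left(-13 + 1\right) = \left(-2\right) \left(-12\right) = 24$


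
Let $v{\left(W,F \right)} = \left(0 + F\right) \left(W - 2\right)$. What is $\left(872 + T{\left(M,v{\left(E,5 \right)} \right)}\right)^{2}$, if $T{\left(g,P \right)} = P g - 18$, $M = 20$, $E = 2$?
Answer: $729316$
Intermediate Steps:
$v{\left(W,F \right)} = F \left(-2 + W\right)$
$T{\left(g,P \right)} = -18 + P g$
$\left(872 + T{\left(M,v{\left(E,5 \right)} \right)}\right)^{2} = \left(872 - \left(18 - 5 \left(-2 + 2\right) 20\right)\right)^{2} = \left(872 - \left(18 - 5 \cdot 0 \cdot 20\right)\right)^{2} = \left(872 + \left(-18 + 0 \cdot 20\right)\right)^{2} = \left(872 + \left(-18 + 0\right)\right)^{2} = \left(872 - 18\right)^{2} = 854^{2} = 729316$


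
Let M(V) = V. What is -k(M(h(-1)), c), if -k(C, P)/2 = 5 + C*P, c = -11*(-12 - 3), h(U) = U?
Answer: -320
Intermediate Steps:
c = 165 (c = -11*(-15) = 165)
k(C, P) = -10 - 2*C*P (k(C, P) = -2*(5 + C*P) = -10 - 2*C*P)
-k(M(h(-1)), c) = -(-10 - 2*(-1)*165) = -(-10 + 330) = -1*320 = -320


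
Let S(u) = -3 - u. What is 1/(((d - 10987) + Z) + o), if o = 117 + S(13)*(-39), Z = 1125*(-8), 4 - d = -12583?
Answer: -1/6659 ≈ -0.00015017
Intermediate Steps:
d = 12587 (d = 4 - 1*(-12583) = 4 + 12583 = 12587)
Z = -9000
o = 741 (o = 117 + (-3 - 1*13)*(-39) = 117 + (-3 - 13)*(-39) = 117 - 16*(-39) = 117 + 624 = 741)
1/(((d - 10987) + Z) + o) = 1/(((12587 - 10987) - 9000) + 741) = 1/((1600 - 9000) + 741) = 1/(-7400 + 741) = 1/(-6659) = -1/6659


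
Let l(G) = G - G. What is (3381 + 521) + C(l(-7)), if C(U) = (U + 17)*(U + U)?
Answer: 3902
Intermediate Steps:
l(G) = 0
C(U) = 2*U*(17 + U) (C(U) = (17 + U)*(2*U) = 2*U*(17 + U))
(3381 + 521) + C(l(-7)) = (3381 + 521) + 2*0*(17 + 0) = 3902 + 2*0*17 = 3902 + 0 = 3902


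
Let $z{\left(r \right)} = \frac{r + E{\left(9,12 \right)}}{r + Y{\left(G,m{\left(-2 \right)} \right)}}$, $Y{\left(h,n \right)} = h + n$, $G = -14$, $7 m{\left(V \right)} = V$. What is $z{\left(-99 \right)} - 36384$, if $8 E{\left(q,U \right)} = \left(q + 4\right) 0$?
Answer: $- \frac{28851819}{793} \approx -36383.0$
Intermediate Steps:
$m{\left(V \right)} = \frac{V}{7}$
$E{\left(q,U \right)} = 0$ ($E{\left(q,U \right)} = \frac{\left(q + 4\right) 0}{8} = \frac{\left(4 + q\right) 0}{8} = \frac{1}{8} \cdot 0 = 0$)
$z{\left(r \right)} = \frac{r}{- \frac{100}{7} + r}$ ($z{\left(r \right)} = \frac{r + 0}{r + \left(-14 + \frac{1}{7} \left(-2\right)\right)} = \frac{r}{r - \frac{100}{7}} = \frac{r}{- \frac{100}{7} + r}$)
$z{\left(-99 \right)} - 36384 = 7 \left(-99\right) \frac{1}{-100 + 7 \left(-99\right)} - 36384 = 7 \left(-99\right) \frac{1}{-100 - 693} - 36384 = 7 \left(-99\right) \frac{1}{-793} - 36384 = 7 \left(-99\right) \left(- \frac{1}{793}\right) - 36384 = \frac{693}{793} - 36384 = - \frac{28851819}{793}$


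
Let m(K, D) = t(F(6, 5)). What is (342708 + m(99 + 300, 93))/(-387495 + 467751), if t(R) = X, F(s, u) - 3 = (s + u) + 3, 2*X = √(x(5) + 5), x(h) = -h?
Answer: 28559/6688 ≈ 4.2702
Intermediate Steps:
X = 0 (X = √(-1*5 + 5)/2 = √(-5 + 5)/2 = √0/2 = (½)*0 = 0)
F(s, u) = 6 + s + u (F(s, u) = 3 + ((s + u) + 3) = 3 + (3 + s + u) = 6 + s + u)
t(R) = 0
m(K, D) = 0
(342708 + m(99 + 300, 93))/(-387495 + 467751) = (342708 + 0)/(-387495 + 467751) = 342708/80256 = 342708*(1/80256) = 28559/6688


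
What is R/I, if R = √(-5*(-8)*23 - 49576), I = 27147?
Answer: 4*I*√3041/27147 ≈ 0.0081254*I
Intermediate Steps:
R = 4*I*√3041 (R = √(40*23 - 49576) = √(920 - 49576) = √(-48656) = 4*I*√3041 ≈ 220.58*I)
R/I = (4*I*√3041)/27147 = (4*I*√3041)*(1/27147) = 4*I*√3041/27147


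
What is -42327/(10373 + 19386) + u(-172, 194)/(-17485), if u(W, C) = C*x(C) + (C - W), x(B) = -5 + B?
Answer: -1842122883/520336115 ≈ -3.5403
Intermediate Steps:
u(W, C) = C - W + C*(-5 + C) (u(W, C) = C*(-5 + C) + (C - W) = C - W + C*(-5 + C))
-42327/(10373 + 19386) + u(-172, 194)/(-17485) = -42327/(10373 + 19386) + (194 - 1*(-172) + 194*(-5 + 194))/(-17485) = -42327/29759 + (194 + 172 + 194*189)*(-1/17485) = -42327*1/29759 + (194 + 172 + 36666)*(-1/17485) = -42327/29759 + 37032*(-1/17485) = -42327/29759 - 37032/17485 = -1842122883/520336115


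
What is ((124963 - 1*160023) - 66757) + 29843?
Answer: -71974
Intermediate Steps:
((124963 - 1*160023) - 66757) + 29843 = ((124963 - 160023) - 66757) + 29843 = (-35060 - 66757) + 29843 = -101817 + 29843 = -71974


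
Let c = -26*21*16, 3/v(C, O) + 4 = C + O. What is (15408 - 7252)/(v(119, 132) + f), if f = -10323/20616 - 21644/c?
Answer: 5191448964/1266025 ≈ 4100.6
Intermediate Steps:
v(C, O) = 3/(-4 + C + O) (v(C, O) = 3/(-4 + (C + O)) = 3/(-4 + C + O))
c = -8736 (c = -546*16 = -8736)
f = 66226/33501 (f = -10323/20616 - 21644/(-8736) = -10323*1/20616 - 21644*(-1/8736) = -3441/6872 + 773/312 = 66226/33501 ≈ 1.9768)
(15408 - 7252)/(v(119, 132) + f) = (15408 - 7252)/(3/(-4 + 119 + 132) + 66226/33501) = 8156/(3/247 + 66226/33501) = 8156/(1266025/636519) = 8156*(636519/1266025) = 5191448964/1266025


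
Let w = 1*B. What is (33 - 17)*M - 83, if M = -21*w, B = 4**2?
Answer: -5459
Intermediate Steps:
B = 16
w = 16 (w = 1*16 = 16)
M = -336 (M = -21*16 = -336)
(33 - 17)*M - 83 = (33 - 17)*(-336) - 83 = 16*(-336) - 83 = -5376 - 83 = -5459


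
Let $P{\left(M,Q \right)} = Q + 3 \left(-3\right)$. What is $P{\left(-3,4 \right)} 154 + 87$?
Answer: $-683$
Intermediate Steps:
$P{\left(M,Q \right)} = -9 + Q$ ($P{\left(M,Q \right)} = Q - 9 = -9 + Q$)
$P{\left(-3,4 \right)} 154 + 87 = \left(-9 + 4\right) 154 + 87 = \left(-5\right) 154 + 87 = -770 + 87 = -683$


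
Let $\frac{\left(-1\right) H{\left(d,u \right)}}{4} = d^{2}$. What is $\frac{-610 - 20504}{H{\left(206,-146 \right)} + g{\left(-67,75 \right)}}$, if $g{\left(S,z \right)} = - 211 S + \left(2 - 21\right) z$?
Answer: $\frac{391}{2908} \approx 0.13446$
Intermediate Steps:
$g{\left(S,z \right)} = - 211 S - 19 z$ ($g{\left(S,z \right)} = - 211 S + \left(2 - 21\right) z = - 211 S - 19 z$)
$H{\left(d,u \right)} = - 4 d^{2}$
$\frac{-610 - 20504}{H{\left(206,-146 \right)} + g{\left(-67,75 \right)}} = \frac{-610 - 20504}{- 4 \cdot 206^{2} - -12712} = - \frac{21114}{\left(-4\right) 42436 + \left(14137 - 1425\right)} = - \frac{21114}{-169744 + 12712} = - \frac{21114}{-157032} = \left(-21114\right) \left(- \frac{1}{157032}\right) = \frac{391}{2908}$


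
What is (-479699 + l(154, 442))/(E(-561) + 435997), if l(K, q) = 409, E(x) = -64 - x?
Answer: -239645/218247 ≈ -1.0980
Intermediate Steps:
(-479699 + l(154, 442))/(E(-561) + 435997) = (-479699 + 409)/((-64 - 1*(-561)) + 435997) = -479290/((-64 + 561) + 435997) = -479290/(497 + 435997) = -479290/436494 = -479290*1/436494 = -239645/218247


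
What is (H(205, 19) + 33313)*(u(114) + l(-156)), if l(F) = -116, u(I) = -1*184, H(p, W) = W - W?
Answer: -9993900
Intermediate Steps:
H(p, W) = 0
u(I) = -184
(H(205, 19) + 33313)*(u(114) + l(-156)) = (0 + 33313)*(-184 - 116) = 33313*(-300) = -9993900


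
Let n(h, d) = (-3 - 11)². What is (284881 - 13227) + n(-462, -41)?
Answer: 271850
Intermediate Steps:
n(h, d) = 196 (n(h, d) = (-14)² = 196)
(284881 - 13227) + n(-462, -41) = (284881 - 13227) + 196 = 271654 + 196 = 271850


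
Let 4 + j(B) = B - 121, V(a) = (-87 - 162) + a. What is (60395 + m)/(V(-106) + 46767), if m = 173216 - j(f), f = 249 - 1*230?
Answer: 233717/46412 ≈ 5.0357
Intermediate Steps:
f = 19 (f = 249 - 230 = 19)
V(a) = -249 + a
j(B) = -125 + B (j(B) = -4 + (B - 121) = -4 + (-121 + B) = -125 + B)
m = 173322 (m = 173216 - (-125 + 19) = 173216 - 1*(-106) = 173216 + 106 = 173322)
(60395 + m)/(V(-106) + 46767) = (60395 + 173322)/((-249 - 106) + 46767) = 233717/(-355 + 46767) = 233717/46412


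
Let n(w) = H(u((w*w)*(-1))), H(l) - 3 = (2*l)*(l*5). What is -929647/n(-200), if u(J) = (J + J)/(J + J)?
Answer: -929647/13 ≈ -71511.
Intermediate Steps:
u(J) = 1 (u(J) = (2*J)/((2*J)) = (2*J)*(1/(2*J)) = 1)
H(l) = 3 + 10*l² (H(l) = 3 + (2*l)*(l*5) = 3 + (2*l)*(5*l) = 3 + 10*l²)
n(w) = 13 (n(w) = 3 + 10*1² = 3 + 10*1 = 3 + 10 = 13)
-929647/n(-200) = -929647/13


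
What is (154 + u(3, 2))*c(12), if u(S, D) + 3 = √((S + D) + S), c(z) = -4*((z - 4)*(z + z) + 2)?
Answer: -117176 - 1552*√2 ≈ -1.1937e+5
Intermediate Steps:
c(z) = -8 - 8*z*(-4 + z) (c(z) = -4*((-4 + z)*(2*z) + 2) = -4*(2*z*(-4 + z) + 2) = -4*(2 + 2*z*(-4 + z)) = -8 - 8*z*(-4 + z))
u(S, D) = -3 + √(D + 2*S) (u(S, D) = -3 + √((S + D) + S) = -3 + √((D + S) + S) = -3 + √(D + 2*S))
(154 + u(3, 2))*c(12) = (154 + (-3 + √(2 + 2*3)))*(-8 - 8*12² + 32*12) = (154 + (-3 + √(2 + 6)))*(-8 - 8*144 + 384) = (154 + (-3 + √8))*(-8 - 1152 + 384) = (154 + (-3 + 2*√2))*(-776) = (151 + 2*√2)*(-776) = -117176 - 1552*√2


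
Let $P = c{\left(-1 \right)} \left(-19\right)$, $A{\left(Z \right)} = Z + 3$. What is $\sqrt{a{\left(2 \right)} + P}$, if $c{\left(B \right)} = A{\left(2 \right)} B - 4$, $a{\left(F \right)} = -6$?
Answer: $\sqrt{165} \approx 12.845$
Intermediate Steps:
$A{\left(Z \right)} = 3 + Z$
$c{\left(B \right)} = -4 + 5 B$ ($c{\left(B \right)} = \left(3 + 2\right) B - 4 = 5 B - 4 = -4 + 5 B$)
$P = 171$ ($P = \left(-4 + 5 \left(-1\right)\right) \left(-19\right) = \left(-4 - 5\right) \left(-19\right) = \left(-9\right) \left(-19\right) = 171$)
$\sqrt{a{\left(2 \right)} + P} = \sqrt{-6 + 171} = \sqrt{165}$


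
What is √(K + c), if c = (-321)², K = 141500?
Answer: 11*√2021 ≈ 494.51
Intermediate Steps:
c = 103041
√(K + c) = √(141500 + 103041) = √244541 = 11*√2021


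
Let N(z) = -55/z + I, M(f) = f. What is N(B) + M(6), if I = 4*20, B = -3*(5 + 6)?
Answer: 263/3 ≈ 87.667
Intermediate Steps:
B = -33 (B = -3*11 = -33)
I = 80
N(z) = 80 - 55/z (N(z) = -55/z + 80 = 80 - 55/z)
N(B) + M(6) = (80 - 55/(-33)) + 6 = (80 - 55*(-1/33)) + 6 = (80 + 5/3) + 6 = 245/3 + 6 = 263/3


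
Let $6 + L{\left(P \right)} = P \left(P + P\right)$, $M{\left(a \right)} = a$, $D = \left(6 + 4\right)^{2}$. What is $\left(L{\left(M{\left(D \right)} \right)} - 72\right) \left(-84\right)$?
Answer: $-1673448$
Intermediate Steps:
$D = 100$ ($D = 10^{2} = 100$)
$L{\left(P \right)} = -6 + 2 P^{2}$ ($L{\left(P \right)} = -6 + P \left(P + P\right) = -6 + P 2 P = -6 + 2 P^{2}$)
$\left(L{\left(M{\left(D \right)} \right)} - 72\right) \left(-84\right) = \left(\left(-6 + 2 \cdot 100^{2}\right) - 72\right) \left(-84\right) = \left(\left(-6 + 2 \cdot 10000\right) - 72\right) \left(-84\right) = \left(\left(-6 + 20000\right) - 72\right) \left(-84\right) = \left(19994 - 72\right) \left(-84\right) = 19922 \left(-84\right) = -1673448$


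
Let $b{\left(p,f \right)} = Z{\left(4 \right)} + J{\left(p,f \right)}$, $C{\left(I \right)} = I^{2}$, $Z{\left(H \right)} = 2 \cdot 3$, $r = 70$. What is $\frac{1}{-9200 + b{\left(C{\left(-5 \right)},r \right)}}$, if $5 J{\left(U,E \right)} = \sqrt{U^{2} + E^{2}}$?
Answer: $- \frac{9194}{84529415} - \frac{\sqrt{221}}{84529415} \approx -0.00010894$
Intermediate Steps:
$Z{\left(H \right)} = 6$
$J{\left(U,E \right)} = \frac{\sqrt{E^{2} + U^{2}}}{5}$ ($J{\left(U,E \right)} = \frac{\sqrt{U^{2} + E^{2}}}{5} = \frac{\sqrt{E^{2} + U^{2}}}{5}$)
$b{\left(p,f \right)} = 6 + \frac{\sqrt{f^{2} + p^{2}}}{5}$
$\frac{1}{-9200 + b{\left(C{\left(-5 \right)},r \right)}} = \frac{1}{-9200 + \left(6 + \frac{\sqrt{70^{2} + \left(\left(-5\right)^{2}\right)^{2}}}{5}\right)} = \frac{1}{-9200 + \left(6 + \frac{\sqrt{4900 + 25^{2}}}{5}\right)} = \frac{1}{-9200 + \left(6 + \frac{\sqrt{4900 + 625}}{5}\right)} = \frac{1}{-9200 + \left(6 + \frac{\sqrt{5525}}{5}\right)} = \frac{1}{-9200 + \left(6 + \frac{5 \sqrt{221}}{5}\right)} = \frac{1}{-9200 + \left(6 + \sqrt{221}\right)} = \frac{1}{-9194 + \sqrt{221}}$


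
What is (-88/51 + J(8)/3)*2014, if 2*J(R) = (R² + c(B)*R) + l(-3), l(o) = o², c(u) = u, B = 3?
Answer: 494437/17 ≈ 29085.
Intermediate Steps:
J(R) = 9/2 + R²/2 + 3*R/2 (J(R) = ((R² + 3*R) + (-3)²)/2 = ((R² + 3*R) + 9)/2 = (9 + R² + 3*R)/2 = 9/2 + R²/2 + 3*R/2)
(-88/51 + J(8)/3)*2014 = (-88/51 + (9/2 + (½)*8² + (3/2)*8)/3)*2014 = (-88*1/51 + (9/2 + (½)*64 + 12)*(⅓))*2014 = (-88/51 + (9/2 + 32 + 12)*(⅓))*2014 = (-88/51 + (97/2)*(⅓))*2014 = (-88/51 + 97/6)*2014 = (491/34)*2014 = 494437/17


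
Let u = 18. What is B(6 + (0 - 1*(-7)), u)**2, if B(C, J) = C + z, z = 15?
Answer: 784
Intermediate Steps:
B(C, J) = 15 + C (B(C, J) = C + 15 = 15 + C)
B(6 + (0 - 1*(-7)), u)**2 = (15 + (6 + (0 - 1*(-7))))**2 = (15 + (6 + (0 + 7)))**2 = (15 + (6 + 7))**2 = (15 + 13)**2 = 28**2 = 784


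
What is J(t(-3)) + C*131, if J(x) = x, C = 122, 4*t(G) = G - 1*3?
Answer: 31961/2 ≈ 15981.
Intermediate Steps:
t(G) = -¾ + G/4 (t(G) = (G - 1*3)/4 = (G - 3)/4 = (-3 + G)/4 = -¾ + G/4)
J(t(-3)) + C*131 = (-¾ + (¼)*(-3)) + 122*131 = (-¾ - ¾) + 15982 = -3/2 + 15982 = 31961/2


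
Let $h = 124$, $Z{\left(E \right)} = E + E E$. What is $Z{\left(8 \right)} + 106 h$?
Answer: $13216$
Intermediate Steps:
$Z{\left(E \right)} = E + E^{2}$
$Z{\left(8 \right)} + 106 h = 8 \left(1 + 8\right) + 106 \cdot 124 = 8 \cdot 9 + 13144 = 72 + 13144 = 13216$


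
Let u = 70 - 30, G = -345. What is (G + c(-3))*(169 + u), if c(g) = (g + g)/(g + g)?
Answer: -71896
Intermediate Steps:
c(g) = 1 (c(g) = (2*g)/((2*g)) = (2*g)*(1/(2*g)) = 1)
u = 40
(G + c(-3))*(169 + u) = (-345 + 1)*(169 + 40) = -344*209 = -71896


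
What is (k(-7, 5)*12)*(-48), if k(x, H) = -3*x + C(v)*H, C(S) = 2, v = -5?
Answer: -17856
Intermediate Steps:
k(x, H) = -3*x + 2*H
(k(-7, 5)*12)*(-48) = ((-3*(-7) + 2*5)*12)*(-48) = ((21 + 10)*12)*(-48) = (31*12)*(-48) = 372*(-48) = -17856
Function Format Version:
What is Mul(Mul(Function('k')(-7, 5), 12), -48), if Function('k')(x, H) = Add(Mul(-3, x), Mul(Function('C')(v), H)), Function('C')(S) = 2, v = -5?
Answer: -17856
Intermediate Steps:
Function('k')(x, H) = Add(Mul(-3, x), Mul(2, H))
Mul(Mul(Function('k')(-7, 5), 12), -48) = Mul(Mul(Add(Mul(-3, -7), Mul(2, 5)), 12), -48) = Mul(Mul(Add(21, 10), 12), -48) = Mul(Mul(31, 12), -48) = Mul(372, -48) = -17856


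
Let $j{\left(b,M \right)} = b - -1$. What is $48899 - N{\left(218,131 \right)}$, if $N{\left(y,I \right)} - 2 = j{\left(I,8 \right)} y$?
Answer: $20121$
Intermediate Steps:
$j{\left(b,M \right)} = 1 + b$ ($j{\left(b,M \right)} = b + 1 = 1 + b$)
$N{\left(y,I \right)} = 2 + y \left(1 + I\right)$ ($N{\left(y,I \right)} = 2 + \left(1 + I\right) y = 2 + y \left(1 + I\right)$)
$48899 - N{\left(218,131 \right)} = 48899 - \left(2 + 218 \left(1 + 131\right)\right) = 48899 - \left(2 + 218 \cdot 132\right) = 48899 - \left(2 + 28776\right) = 48899 - 28778 = 20121$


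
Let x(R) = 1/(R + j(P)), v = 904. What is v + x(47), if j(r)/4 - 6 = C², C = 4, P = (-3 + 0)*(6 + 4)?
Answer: 122041/135 ≈ 904.01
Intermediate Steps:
P = -30 (P = -3*10 = -30)
j(r) = 88 (j(r) = 24 + 4*4² = 24 + 4*16 = 24 + 64 = 88)
x(R) = 1/(88 + R) (x(R) = 1/(R + 88) = 1/(88 + R))
v + x(47) = 904 + 1/(88 + 47) = 904 + 1/135 = 122041/135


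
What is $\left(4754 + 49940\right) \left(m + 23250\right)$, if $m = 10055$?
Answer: $1821583670$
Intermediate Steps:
$\left(4754 + 49940\right) \left(m + 23250\right) = \left(4754 + 49940\right) \left(10055 + 23250\right) = 54694 \cdot 33305 = 1821583670$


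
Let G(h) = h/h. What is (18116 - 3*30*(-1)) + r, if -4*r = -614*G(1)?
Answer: 36719/2 ≈ 18360.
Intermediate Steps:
G(h) = 1
r = 307/2 (r = -(-307)/2 = -¼*(-614) = 307/2 ≈ 153.50)
(18116 - 3*30*(-1)) + r = (18116 - 3*30*(-1)) + 307/2 = (18116 - 90*(-1)) + 307/2 = (18116 - 1*(-90)) + 307/2 = (18116 + 90) + 307/2 = 18206 + 307/2 = 36719/2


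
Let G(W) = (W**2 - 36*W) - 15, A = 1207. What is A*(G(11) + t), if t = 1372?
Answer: 1305974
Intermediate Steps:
G(W) = -15 + W**2 - 36*W
A*(G(11) + t) = 1207*((-15 + 11**2 - 36*11) + 1372) = 1207*((-15 + 121 - 396) + 1372) = 1207*(-290 + 1372) = 1207*1082 = 1305974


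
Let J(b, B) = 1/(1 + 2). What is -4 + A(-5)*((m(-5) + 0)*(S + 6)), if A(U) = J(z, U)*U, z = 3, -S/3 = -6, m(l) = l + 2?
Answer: 116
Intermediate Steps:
m(l) = 2 + l
S = 18 (S = -3*(-6) = 18)
J(b, B) = ⅓ (J(b, B) = 1/3 = ⅓)
A(U) = U/3
-4 + A(-5)*((m(-5) + 0)*(S + 6)) = -4 + ((⅓)*(-5))*(((2 - 5) + 0)*(18 + 6)) = -4 - 5*(-3 + 0)*24/3 = -4 - (-5)*24 = -4 - 5/3*(-72) = -4 + 120 = 116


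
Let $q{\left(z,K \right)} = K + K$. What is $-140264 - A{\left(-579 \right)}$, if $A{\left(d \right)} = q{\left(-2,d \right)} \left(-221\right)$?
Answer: $-396182$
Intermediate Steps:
$q{\left(z,K \right)} = 2 K$
$A{\left(d \right)} = - 442 d$ ($A{\left(d \right)} = 2 d \left(-221\right) = - 442 d$)
$-140264 - A{\left(-579 \right)} = -140264 - \left(-442\right) \left(-579\right) = -140264 - 255918 = -396182$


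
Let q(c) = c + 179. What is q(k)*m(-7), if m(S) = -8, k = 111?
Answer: -2320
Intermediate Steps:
q(c) = 179 + c
q(k)*m(-7) = (179 + 111)*(-8) = 290*(-8) = -2320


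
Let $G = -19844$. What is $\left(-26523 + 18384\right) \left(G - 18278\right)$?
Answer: $310274958$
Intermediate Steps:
$\left(-26523 + 18384\right) \left(G - 18278\right) = \left(-26523 + 18384\right) \left(-19844 - 18278\right) = \left(-8139\right) \left(-38122\right) = 310274958$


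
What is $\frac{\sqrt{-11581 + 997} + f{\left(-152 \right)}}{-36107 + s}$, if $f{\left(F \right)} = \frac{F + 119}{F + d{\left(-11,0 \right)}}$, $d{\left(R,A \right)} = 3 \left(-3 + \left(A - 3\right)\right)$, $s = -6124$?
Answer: $- \frac{11}{2393090} - \frac{2 i \sqrt{6}}{2011} \approx -4.5966 \cdot 10^{-6} - 0.0024361 i$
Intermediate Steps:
$d{\left(R,A \right)} = -18 + 3 A$ ($d{\left(R,A \right)} = 3 \left(-3 + \left(A - 3\right)\right) = 3 \left(-3 + \left(-3 + A\right)\right) = 3 \left(-6 + A\right) = -18 + 3 A$)
$f{\left(F \right)} = \frac{119 + F}{-18 + F}$ ($f{\left(F \right)} = \frac{F + 119}{F + \left(-18 + 3 \cdot 0\right)} = \frac{119 + F}{F + \left(-18 + 0\right)} = \frac{119 + F}{F - 18} = \frac{119 + F}{-18 + F}$)
$\frac{\sqrt{-11581 + 997} + f{\left(-152 \right)}}{-36107 + s} = \frac{\sqrt{-11581 + 997} + \frac{119 - 152}{-18 - 152}}{-36107 - 6124} = \frac{\sqrt{-10584} + \frac{1}{-170} \left(-33\right)}{-42231} = \left(42 i \sqrt{6} - - \frac{33}{170}\right) \left(- \frac{1}{42231}\right) = \left(42 i \sqrt{6} + \frac{33}{170}\right) \left(- \frac{1}{42231}\right) = \left(\frac{33}{170} + 42 i \sqrt{6}\right) \left(- \frac{1}{42231}\right) = - \frac{11}{2393090} - \frac{2 i \sqrt{6}}{2011}$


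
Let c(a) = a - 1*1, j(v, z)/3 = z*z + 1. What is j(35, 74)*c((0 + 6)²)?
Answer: 575085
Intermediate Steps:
j(v, z) = 3 + 3*z² (j(v, z) = 3*(z*z + 1) = 3*(z² + 1) = 3*(1 + z²) = 3 + 3*z²)
c(a) = -1 + a (c(a) = a - 1 = -1 + a)
j(35, 74)*c((0 + 6)²) = (3 + 3*74²)*(-1 + (0 + 6)²) = (3 + 3*5476)*(-1 + 6²) = (3 + 16428)*(-1 + 36) = 16431*35 = 575085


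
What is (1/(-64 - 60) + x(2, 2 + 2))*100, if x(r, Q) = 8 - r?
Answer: 18575/31 ≈ 599.19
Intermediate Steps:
(1/(-64 - 60) + x(2, 2 + 2))*100 = (1/(-64 - 60) + (8 - 1*2))*100 = (1/(-124) + (8 - 2))*100 = (-1/124 + 6)*100 = (743/124)*100 = 18575/31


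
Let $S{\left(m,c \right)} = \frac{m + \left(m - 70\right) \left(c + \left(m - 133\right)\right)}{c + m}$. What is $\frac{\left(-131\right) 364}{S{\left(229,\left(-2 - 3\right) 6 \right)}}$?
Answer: $- \frac{9489116}{10723} \approx -884.93$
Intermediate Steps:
$S{\left(m,c \right)} = \frac{m + \left(-70 + m\right) \left(-133 + c + m\right)}{c + m}$ ($S{\left(m,c \right)} = \frac{m + \left(-70 + m\right) \left(c + \left(m - 133\right)\right)}{c + m} = \frac{m + \left(-70 + m\right) \left(c + \left(-133 + m\right)\right)}{c + m} = \frac{m + \left(-70 + m\right) \left(-133 + c + m\right)}{c + m}$)
$\frac{\left(-131\right) 364}{S{\left(229,\left(-2 - 3\right) 6 \right)}} = \frac{\left(-131\right) 364}{\frac{1}{\left(-2 - 3\right) 6 + 229} \left(9310 + 229^{2} - 46258 - 70 \left(-2 - 3\right) 6 + \left(-2 - 3\right) 6 \cdot 229\right)} = - \frac{47684}{\frac{1}{\left(-5\right) 6 + 229} \left(9310 + 52441 - 46258 - 70 \left(\left(-5\right) 6\right) + \left(-5\right) 6 \cdot 229\right)} = - \frac{47684}{\frac{1}{-30 + 229} \left(9310 + 52441 - 46258 - -2100 - 6870\right)} = - \frac{47684}{\frac{1}{199} \left(9310 + 52441 - 46258 + 2100 - 6870\right)} = - \frac{47684}{\frac{1}{199} \cdot 10723} = - \frac{47684}{\frac{10723}{199}} = \left(-47684\right) \frac{199}{10723} = - \frac{9489116}{10723}$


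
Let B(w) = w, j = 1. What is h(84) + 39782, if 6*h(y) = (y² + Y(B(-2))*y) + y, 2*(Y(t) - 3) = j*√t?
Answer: 41014 + 7*I*√2 ≈ 41014.0 + 9.8995*I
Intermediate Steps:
Y(t) = 3 + √t/2 (Y(t) = 3 + (1*√t)/2 = 3 + √t/2)
h(y) = y/6 + y²/6 + y*(3 + I*√2/2)/6 (h(y) = ((y² + (3 + √(-2)/2)*y) + y)/6 = ((y² + (3 + (I*√2)/2)*y) + y)/6 = ((y² + (3 + I*√2/2)*y) + y)/6 = ((y² + y*(3 + I*√2/2)) + y)/6 = (y + y² + y*(3 + I*√2/2))/6 = y/6 + y²/6 + y*(3 + I*√2/2)/6)
h(84) + 39782 = (1/12)*84*(8 + 2*84 + I*√2) + 39782 = (1/12)*84*(8 + 168 + I*√2) + 39782 = (1/12)*84*(176 + I*√2) + 39782 = (1232 + 7*I*√2) + 39782 = 41014 + 7*I*√2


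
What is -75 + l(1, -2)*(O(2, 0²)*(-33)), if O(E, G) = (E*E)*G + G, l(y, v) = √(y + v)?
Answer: -75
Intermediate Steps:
l(y, v) = √(v + y)
O(E, G) = G + G*E² (O(E, G) = E²*G + G = G*E² + G = G + G*E²)
-75 + l(1, -2)*(O(2, 0²)*(-33)) = -75 + √(-2 + 1)*((0²*(1 + 2²))*(-33)) = -75 + √(-1)*((0*(1 + 4))*(-33)) = -75 + I*((0*5)*(-33)) = -75 + I*(0*(-33)) = -75 + I*0 = -75 + 0 = -75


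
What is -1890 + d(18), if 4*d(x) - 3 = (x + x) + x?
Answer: -7503/4 ≈ -1875.8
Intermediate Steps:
d(x) = ¾ + 3*x/4 (d(x) = ¾ + ((x + x) + x)/4 = ¾ + (2*x + x)/4 = ¾ + (3*x)/4 = ¾ + 3*x/4)
-1890 + d(18) = -1890 + (¾ + (¾)*18) = -1890 + (¾ + 27/2) = -1890 + 57/4 = -7503/4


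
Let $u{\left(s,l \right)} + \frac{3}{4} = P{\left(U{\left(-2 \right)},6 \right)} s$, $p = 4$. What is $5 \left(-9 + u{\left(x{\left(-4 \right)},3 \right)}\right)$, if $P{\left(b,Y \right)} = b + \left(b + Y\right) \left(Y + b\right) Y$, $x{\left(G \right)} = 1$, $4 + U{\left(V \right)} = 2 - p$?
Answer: $- \frac{315}{4} \approx -78.75$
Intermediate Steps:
$U{\left(V \right)} = -6$ ($U{\left(V \right)} = -4 + \left(2 - 4\right) = -4 - 2 = -6$)
$P{\left(b,Y \right)} = b + Y \left(Y + b\right)^{2}$ ($P{\left(b,Y \right)} = b + \left(Y + b\right) \left(Y + b\right) Y = b + \left(Y + b\right)^{2} Y = b + Y \left(Y + b\right)^{2}$)
$u{\left(s,l \right)} = - \frac{3}{4} - 6 s$ ($u{\left(s,l \right)} = - \frac{3}{4} + \left(-6 + 6 \left(6 - 6\right)^{2}\right) s = - \frac{3}{4} + \left(-6 + 6 \cdot 0^{2}\right) s = - \frac{3}{4} + \left(-6 + 6 \cdot 0\right) s = - \frac{3}{4} + \left(-6 + 0\right) s = - \frac{3}{4} - 6 s$)
$5 \left(-9 + u{\left(x{\left(-4 \right)},3 \right)}\right) = 5 \left(-9 - \frac{27}{4}\right) = 5 \left(- \frac{63}{4}\right) = - \frac{315}{4}$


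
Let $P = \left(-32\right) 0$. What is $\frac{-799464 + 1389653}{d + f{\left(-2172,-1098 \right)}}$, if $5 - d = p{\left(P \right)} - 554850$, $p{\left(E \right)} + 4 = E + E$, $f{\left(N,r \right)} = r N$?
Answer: $\frac{590189}{2939715} \approx 0.20076$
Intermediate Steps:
$P = 0$
$f{\left(N,r \right)} = N r$
$p{\left(E \right)} = -4 + 2 E$ ($p{\left(E \right)} = -4 + \left(E + E\right) = -4 + 2 E$)
$d = 554859$ ($d = 5 - \left(\left(-4 + 2 \cdot 0\right) - 554850\right) = 5 - \left(\left(-4 + 0\right) - 554850\right) = 5 - \left(-4 - 554850\right) = 5 - -554854 = 5 + 554854 = 554859$)
$\frac{-799464 + 1389653}{d + f{\left(-2172,-1098 \right)}} = \frac{-799464 + 1389653}{554859 - -2384856} = \frac{590189}{554859 + 2384856} = \frac{590189}{2939715}$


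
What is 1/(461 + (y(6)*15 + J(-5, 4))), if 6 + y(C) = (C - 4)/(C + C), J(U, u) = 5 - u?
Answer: 2/749 ≈ 0.0026702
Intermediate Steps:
y(C) = -6 + (-4 + C)/(2*C) (y(C) = -6 + (C - 4)/(C + C) = -6 + (-4 + C)/((2*C)) = -6 + (-4 + C)*(1/(2*C)) = -6 + (-4 + C)/(2*C))
1/(461 + (y(6)*15 + J(-5, 4))) = 1/(461 + ((-11/2 - 2/6)*15 + (5 - 1*4))) = 1/(461 + ((-11/2 - 2*1/6)*15 + (5 - 4))) = 1/(461 + ((-11/2 - 1/3)*15 + 1)) = 1/(461 + (-35/6*15 + 1)) = 1/(461 + (-175/2 + 1)) = 1/(461 - 173/2) = 1/(749/2) = 2/749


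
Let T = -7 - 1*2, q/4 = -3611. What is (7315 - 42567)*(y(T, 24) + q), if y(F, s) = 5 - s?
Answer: 509849676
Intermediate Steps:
q = -14444 (q = 4*(-3611) = -14444)
T = -9 (T = -7 - 2 = -9)
(7315 - 42567)*(y(T, 24) + q) = (7315 - 42567)*((5 - 1*24) - 14444) = -35252*((5 - 24) - 14444) = -35252*(-19 - 14444) = -35252*(-14463) = 509849676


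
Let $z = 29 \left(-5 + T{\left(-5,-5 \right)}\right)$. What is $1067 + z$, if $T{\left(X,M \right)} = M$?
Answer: $777$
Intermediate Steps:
$z = -290$ ($z = 29 \left(-5 - 5\right) = 29 \left(-10\right) = -290$)
$1067 + z = 1067 - 290 = 777$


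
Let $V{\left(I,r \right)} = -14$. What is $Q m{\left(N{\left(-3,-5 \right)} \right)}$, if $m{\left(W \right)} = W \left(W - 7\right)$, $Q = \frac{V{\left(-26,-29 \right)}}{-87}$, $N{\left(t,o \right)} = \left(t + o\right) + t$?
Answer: $\frac{924}{29} \approx 31.862$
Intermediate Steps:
$N{\left(t,o \right)} = o + 2 t$ ($N{\left(t,o \right)} = \left(o + t\right) + t = o + 2 t$)
$Q = \frac{14}{87}$ ($Q = - \frac{14}{-87} = \left(-14\right) \left(- \frac{1}{87}\right) = \frac{14}{87} \approx 0.16092$)
$m{\left(W \right)} = W \left(-7 + W\right)$
$Q m{\left(N{\left(-3,-5 \right)} \right)} = \frac{14 \left(-5 + 2 \left(-3\right)\right) \left(-7 + \left(-5 + 2 \left(-3\right)\right)\right)}{87} = \frac{14 \left(-5 - 6\right) \left(-7 - 11\right)}{87} = \frac{14 \left(- 11 \left(-7 - 11\right)\right)}{87} = \frac{14 \left(\left(-11\right) \left(-18\right)\right)}{87} = \frac{14}{87} \cdot 198 = \frac{924}{29}$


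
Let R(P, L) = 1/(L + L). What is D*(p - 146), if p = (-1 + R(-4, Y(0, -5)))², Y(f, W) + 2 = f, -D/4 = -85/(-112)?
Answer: 196435/448 ≈ 438.47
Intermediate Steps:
D = -85/28 (D = -(-340)/(-112) = -(-340)*(-1)/112 = -4*85/112 = -85/28 ≈ -3.0357)
Y(f, W) = -2 + f
R(P, L) = 1/(2*L)
p = 25/16 (p = (-1 + 1/(2*(-2 + 0)))² = (-1 + (½)/(-2))² = (-1 + (½)*(-½))² = (-1 - ¼)² = (-5/4)² = 25/16 ≈ 1.5625)
D*(p - 146) = -85*(25/16 - 146)/28 = -85/28*(-2311/16) = 196435/448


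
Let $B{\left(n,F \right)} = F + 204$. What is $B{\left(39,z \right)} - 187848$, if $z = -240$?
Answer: $-187884$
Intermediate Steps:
$B{\left(n,F \right)} = 204 + F$
$B{\left(39,z \right)} - 187848 = \left(204 - 240\right) - 187848 = -36 - 187848 = -187884$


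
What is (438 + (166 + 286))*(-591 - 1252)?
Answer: -1640270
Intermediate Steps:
(438 + (166 + 286))*(-591 - 1252) = (438 + 452)*(-1843) = 890*(-1843) = -1640270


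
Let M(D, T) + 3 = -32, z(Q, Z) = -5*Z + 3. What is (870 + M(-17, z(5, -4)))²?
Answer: 697225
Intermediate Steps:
z(Q, Z) = 3 - 5*Z
M(D, T) = -35 (M(D, T) = -3 - 32 = -35)
(870 + M(-17, z(5, -4)))² = (870 - 35)² = 835² = 697225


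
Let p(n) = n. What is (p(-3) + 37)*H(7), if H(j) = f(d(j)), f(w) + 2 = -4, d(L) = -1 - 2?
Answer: -204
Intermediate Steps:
d(L) = -3
f(w) = -6 (f(w) = -2 - 4 = -6)
H(j) = -6
(p(-3) + 37)*H(7) = (-3 + 37)*(-6) = 34*(-6) = -204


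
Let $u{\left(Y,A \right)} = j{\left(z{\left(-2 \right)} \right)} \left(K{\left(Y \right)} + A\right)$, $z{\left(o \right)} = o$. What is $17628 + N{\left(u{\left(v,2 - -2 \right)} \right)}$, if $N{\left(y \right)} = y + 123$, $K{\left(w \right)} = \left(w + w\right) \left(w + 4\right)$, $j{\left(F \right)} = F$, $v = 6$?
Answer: $17503$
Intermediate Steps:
$K{\left(w \right)} = 2 w \left(4 + w\right)$
$u{\left(Y,A \right)} = - 2 A - 4 Y \left(4 + Y\right)$ ($u{\left(Y,A \right)} = - 2 \left(2 Y \left(4 + Y\right) + A\right) = - 2 \left(A + 2 Y \left(4 + Y\right)\right) = - 2 A - 4 Y \left(4 + Y\right)$)
$N{\left(y \right)} = 123 + y$
$17628 + N{\left(u{\left(v,2 - -2 \right)} \right)} = 17628 - \left(-123 + 2 \left(2 - -2\right) + 24 \left(4 + 6\right)\right) = 17628 + \left(123 - \left(240 + 2 \left(2 + 2\right)\right)\right) = 17628 + \left(123 - 248\right) = 17628 - 125 = 17503$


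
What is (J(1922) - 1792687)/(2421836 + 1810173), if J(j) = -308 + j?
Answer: -1791073/4232009 ≈ -0.42322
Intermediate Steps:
(J(1922) - 1792687)/(2421836 + 1810173) = ((-308 + 1922) - 1792687)/(2421836 + 1810173) = (1614 - 1792687)/4232009 = -1791073*1/4232009 = -1791073/4232009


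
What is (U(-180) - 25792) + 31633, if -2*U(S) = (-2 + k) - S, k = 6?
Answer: 5749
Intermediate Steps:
U(S) = -2 + S/2 (U(S) = -((-2 + 6) - S)/2 = -(4 - S)/2 = -2 + S/2)
(U(-180) - 25792) + 31633 = ((-2 + (½)*(-180)) - 25792) + 31633 = ((-2 - 90) - 25792) + 31633 = (-92 - 25792) + 31633 = -25884 + 31633 = 5749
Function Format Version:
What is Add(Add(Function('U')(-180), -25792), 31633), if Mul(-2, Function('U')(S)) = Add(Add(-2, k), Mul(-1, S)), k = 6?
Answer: 5749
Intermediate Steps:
Function('U')(S) = Add(-2, Mul(Rational(1, 2), S)) (Function('U')(S) = Mul(Rational(-1, 2), Add(Add(-2, 6), Mul(-1, S))) = Mul(Rational(-1, 2), Add(4, Mul(-1, S))) = Add(-2, Mul(Rational(1, 2), S)))
Add(Add(Function('U')(-180), -25792), 31633) = Add(Add(Add(-2, Mul(Rational(1, 2), -180)), -25792), 31633) = Add(Add(Add(-2, -90), -25792), 31633) = Add(Add(-92, -25792), 31633) = Add(-25884, 31633) = 5749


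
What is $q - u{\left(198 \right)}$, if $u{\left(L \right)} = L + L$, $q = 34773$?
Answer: $34377$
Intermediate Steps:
$u{\left(L \right)} = 2 L$
$q - u{\left(198 \right)} = 34773 - 2 \cdot 198 = 34773 - 396 = 34377$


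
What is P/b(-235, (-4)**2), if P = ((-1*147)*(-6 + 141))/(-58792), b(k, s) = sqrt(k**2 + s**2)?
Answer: 19845*sqrt(55481)/3261838952 ≈ 0.0014330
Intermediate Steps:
P = 19845/58792 (P = -147*135*(-1/58792) = -19845*(-1/58792) = 19845/58792 ≈ 0.33755)
P/b(-235, (-4)**2) = 19845/(58792*(sqrt((-235)**2 + ((-4)**2)**2))) = 19845/(58792*(sqrt(55225 + 16**2))) = 19845/(58792*(sqrt(55225 + 256))) = 19845/(58792*(sqrt(55481))) = 19845*(sqrt(55481)/55481)/58792 = 19845*sqrt(55481)/3261838952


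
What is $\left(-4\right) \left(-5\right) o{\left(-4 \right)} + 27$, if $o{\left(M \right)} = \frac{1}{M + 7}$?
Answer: $\frac{101}{3} \approx 33.667$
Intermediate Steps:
$o{\left(M \right)} = \frac{1}{7 + M}$
$\left(-4\right) \left(-5\right) o{\left(-4 \right)} + 27 = \frac{\left(-4\right) \left(-5\right)}{7 - 4} + 27 = \frac{20}{3} + 27 = \frac{101}{3}$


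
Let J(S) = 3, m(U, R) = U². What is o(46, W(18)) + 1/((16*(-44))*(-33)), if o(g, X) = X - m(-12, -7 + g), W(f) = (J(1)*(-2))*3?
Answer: -3763583/23232 ≈ -162.00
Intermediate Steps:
W(f) = -18 (W(f) = (3*(-2))*3 = -6*3 = -18)
o(g, X) = -144 + X (o(g, X) = X - 1*(-12)² = X - 1*144 = X - 144 = -144 + X)
o(46, W(18)) + 1/((16*(-44))*(-33)) = (-144 - 18) + 1/((16*(-44))*(-33)) = -162 + 1/(-704*(-33)) = -162 + 1/23232 = -3763583/23232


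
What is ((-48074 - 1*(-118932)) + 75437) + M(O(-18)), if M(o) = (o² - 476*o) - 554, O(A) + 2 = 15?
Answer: 139722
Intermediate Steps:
O(A) = 13 (O(A) = -2 + 15 = 13)
M(o) = -554 + o² - 476*o
((-48074 - 1*(-118932)) + 75437) + M(O(-18)) = ((-48074 - 1*(-118932)) + 75437) + (-554 + 13² - 476*13) = ((-48074 + 118932) + 75437) + (-554 + 169 - 6188) = (70858 + 75437) - 6573 = 146295 - 6573 = 139722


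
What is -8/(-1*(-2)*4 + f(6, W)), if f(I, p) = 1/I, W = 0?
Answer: -48/49 ≈ -0.97959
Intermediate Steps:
-8/(-1*(-2)*4 + f(6, W)) = -8/(-1*(-2)*4 + 1/6) = -8/(2*4 + ⅙) = -8/(8 + ⅙) = -8/(49/6) = (6/49)*(-8) = -48/49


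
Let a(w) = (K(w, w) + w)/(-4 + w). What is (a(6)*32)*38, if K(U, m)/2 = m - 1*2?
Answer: 8512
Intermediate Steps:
K(U, m) = -4 + 2*m (K(U, m) = 2*(m - 1*2) = 2*(m - 2) = 2*(-2 + m) = -4 + 2*m)
a(w) = (-4 + 3*w)/(-4 + w) (a(w) = ((-4 + 2*w) + w)/(-4 + w) = (-4 + 3*w)/(-4 + w))
(a(6)*32)*38 = (((-4 + 3*6)/(-4 + 6))*32)*38 = (((-4 + 18)/2)*32)*38 = (((½)*14)*32)*38 = (7*32)*38 = 224*38 = 8512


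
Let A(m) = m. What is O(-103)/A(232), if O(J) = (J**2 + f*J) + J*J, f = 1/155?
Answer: 113403/1240 ≈ 91.454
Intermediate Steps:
f = 1/155 ≈ 0.0064516
O(J) = 2*J**2 + J/155 (O(J) = (J**2 + J/155) + J*J = (J**2 + J/155) + J**2 = 2*J**2 + J/155)
O(-103)/A(232) = ((1/155)*(-103)*(1 + 310*(-103)))/232 = ((1/155)*(-103)*(1 - 31930))*(1/232) = ((1/155)*(-103)*(-31929))*(1/232) = (3288687/155)*(1/232) = 113403/1240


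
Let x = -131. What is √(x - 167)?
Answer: I*√298 ≈ 17.263*I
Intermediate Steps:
√(x - 167) = √(-131 - 167) = √(-298) = I*√298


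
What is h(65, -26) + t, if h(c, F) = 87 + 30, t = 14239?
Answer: 14356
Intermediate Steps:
h(c, F) = 117
h(65, -26) + t = 117 + 14239 = 14356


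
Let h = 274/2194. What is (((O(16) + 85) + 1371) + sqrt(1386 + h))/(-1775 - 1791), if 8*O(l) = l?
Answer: -729/1783 - sqrt(1668075163)/3911902 ≈ -0.41930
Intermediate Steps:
h = 137/1097 (h = 274*(1/2194) = 137/1097 ≈ 0.12489)
O(l) = l/8
(((O(16) + 85) + 1371) + sqrt(1386 + h))/(-1775 - 1791) = ((((1/8)*16 + 85) + 1371) + sqrt(1386 + 137/1097))/(-1775 - 1791) = (((2 + 85) + 1371) + sqrt(1520579/1097))/(-3566) = ((87 + 1371) + sqrt(1668075163)/1097)*(-1/3566) = (1458 + sqrt(1668075163)/1097)*(-1/3566) = -729/1783 - sqrt(1668075163)/3911902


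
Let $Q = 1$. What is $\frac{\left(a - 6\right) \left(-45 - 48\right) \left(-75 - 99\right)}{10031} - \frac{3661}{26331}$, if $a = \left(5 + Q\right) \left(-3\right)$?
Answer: $- \frac{10262841299}{264126261} \approx -38.856$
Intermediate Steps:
$a = -18$ ($a = \left(5 + 1\right) \left(-3\right) = 6 \left(-3\right) = -18$)
$\frac{\left(a - 6\right) \left(-45 - 48\right) \left(-75 - 99\right)}{10031} - \frac{3661}{26331} = \frac{\left(-18 - 6\right) \left(-45 - 48\right) \left(-75 - 99\right)}{10031} - \frac{3661}{26331} = \left(-24\right) \left(-93\right) \left(-174\right) \frac{1}{10031} - \frac{3661}{26331} = 2232 \left(-174\right) \frac{1}{10031} - \frac{3661}{26331} = \left(-388368\right) \frac{1}{10031} - \frac{3661}{26331} = - \frac{388368}{10031} - \frac{3661}{26331} = - \frac{10262841299}{264126261}$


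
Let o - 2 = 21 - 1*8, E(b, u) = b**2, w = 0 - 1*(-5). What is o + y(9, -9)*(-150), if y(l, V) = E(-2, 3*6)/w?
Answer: -105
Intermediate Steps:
w = 5 (w = 0 + 5 = 5)
o = 15 (o = 2 + (21 - 1*8) = 2 + (21 - 8) = 2 + 13 = 15)
y(l, V) = 4/5 (y(l, V) = (-2)**2/5 = 4*(1/5) = 4/5)
o + y(9, -9)*(-150) = 15 + (4/5)*(-150) = 15 - 120 = -105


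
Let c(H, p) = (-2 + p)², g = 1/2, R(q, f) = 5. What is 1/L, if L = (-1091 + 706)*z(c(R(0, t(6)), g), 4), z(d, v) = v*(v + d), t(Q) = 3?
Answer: -1/9625 ≈ -0.00010390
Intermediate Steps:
g = ½ (g = 1*(½) = ½ ≈ 0.50000)
z(d, v) = v*(d + v)
L = -9625 (L = (-1091 + 706)*(4*((-2 + ½)² + 4)) = -1540*((-3/2)² + 4) = -1540*(9/4 + 4) = -1540*25/4 = -385*25 = -9625)
1/L = 1/(-9625) = -1/9625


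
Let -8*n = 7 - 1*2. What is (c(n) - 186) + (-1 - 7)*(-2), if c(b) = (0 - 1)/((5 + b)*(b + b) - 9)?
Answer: -78678/463 ≈ -169.93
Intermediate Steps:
n = -5/8 (n = -(7 - 1*2)/8 = -(7 - 2)/8 = -⅛*5 = -5/8 ≈ -0.62500)
c(b) = -1/(-9 + 2*b*(5 + b)) (c(b) = -1/((5 + b)*(2*b) - 9) = -1/(2*b*(5 + b) - 9) = -1/(-9 + 2*b*(5 + b)))
(c(n) - 186) + (-1 - 7)*(-2) = (-1/(-9 + 2*(-5/8)² + 10*(-5/8)) - 186) + (-1 - 7)*(-2) = (-1/(-9 + 2*(25/64) - 25/4) - 186) - 8*(-2) = (-1/(-9 + 25/32 - 25/4) - 186) + 16 = (-1/(-463/32) - 186) + 16 = (-1*(-32/463) - 186) + 16 = (32/463 - 186) + 16 = -86086/463 + 16 = -78678/463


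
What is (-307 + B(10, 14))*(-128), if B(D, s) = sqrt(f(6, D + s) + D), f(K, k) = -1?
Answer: 38912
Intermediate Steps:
B(D, s) = sqrt(-1 + D)
(-307 + B(10, 14))*(-128) = (-307 + sqrt(-1 + 10))*(-128) = (-307 + sqrt(9))*(-128) = (-307 + 3)*(-128) = -304*(-128) = 38912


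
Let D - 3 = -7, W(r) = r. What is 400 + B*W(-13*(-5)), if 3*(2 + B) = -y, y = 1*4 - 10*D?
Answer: -2050/3 ≈ -683.33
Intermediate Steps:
D = -4 (D = 3 - 7 = -4)
y = 44 (y = 1*4 - 10*(-4) = 4 + 40 = 44)
B = -50/3 (B = -2 + (-1*44)/3 = -2 + (⅓)*(-44) = -2 - 44/3 = -50/3 ≈ -16.667)
400 + B*W(-13*(-5)) = 400 - (-650)*(-5)/3 = 400 - 50/3*65 = 400 - 3250/3 = -2050/3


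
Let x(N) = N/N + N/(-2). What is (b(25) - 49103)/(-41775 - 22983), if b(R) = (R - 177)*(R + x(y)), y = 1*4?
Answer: 52751/64758 ≈ 0.81459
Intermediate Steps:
y = 4
x(N) = 1 - N/2 (x(N) = 1 + N*(-1/2) = 1 - N/2)
b(R) = (-1 + R)*(-177 + R) (b(R) = (R - 177)*(R + (1 - 1/2*4)) = (-177 + R)*(R + (1 - 2)) = (-177 + R)*(R - 1) = (-177 + R)*(-1 + R) = (-1 + R)*(-177 + R))
(b(25) - 49103)/(-41775 - 22983) = ((177 + 25**2 - 178*25) - 49103)/(-41775 - 22983) = ((177 + 625 - 4450) - 49103)/(-64758) = (-3648 - 49103)*(-1/64758) = -52751*(-1/64758) = 52751/64758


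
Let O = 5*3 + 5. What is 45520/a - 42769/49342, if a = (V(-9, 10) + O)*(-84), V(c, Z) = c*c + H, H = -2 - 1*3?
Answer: -80966783/12434184 ≈ -6.5116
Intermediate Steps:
O = 20 (O = 15 + 5 = 20)
H = -5 (H = -2 - 3 = -5)
V(c, Z) = -5 + c² (V(c, Z) = c*c - 5 = c² - 5 = -5 + c²)
a = -8064 (a = ((-5 + (-9)²) + 20)*(-84) = ((-5 + 81) + 20)*(-84) = (76 + 20)*(-84) = 96*(-84) = -8064)
45520/a - 42769/49342 = 45520/(-8064) - 42769/49342 = 45520*(-1/8064) - 42769*1/49342 = -2845/504 - 42769/49342 = -80966783/12434184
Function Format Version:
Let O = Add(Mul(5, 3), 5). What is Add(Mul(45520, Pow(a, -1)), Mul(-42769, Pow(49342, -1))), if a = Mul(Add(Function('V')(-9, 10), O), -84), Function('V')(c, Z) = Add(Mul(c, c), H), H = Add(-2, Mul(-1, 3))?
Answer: Rational(-80966783, 12434184) ≈ -6.5116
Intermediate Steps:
O = 20 (O = Add(15, 5) = 20)
H = -5 (H = Add(-2, -3) = -5)
Function('V')(c, Z) = Add(-5, Pow(c, 2)) (Function('V')(c, Z) = Add(Mul(c, c), -5) = Add(Pow(c, 2), -5) = Add(-5, Pow(c, 2)))
a = -8064 (a = Mul(Add(Add(-5, Pow(-9, 2)), 20), -84) = Mul(Add(Add(-5, 81), 20), -84) = Mul(Add(76, 20), -84) = Mul(96, -84) = -8064)
Add(Mul(45520, Pow(a, -1)), Mul(-42769, Pow(49342, -1))) = Add(Mul(45520, Pow(-8064, -1)), Mul(-42769, Pow(49342, -1))) = Add(Mul(45520, Rational(-1, 8064)), Mul(-42769, Rational(1, 49342))) = Add(Rational(-2845, 504), Rational(-42769, 49342)) = Rational(-80966783, 12434184)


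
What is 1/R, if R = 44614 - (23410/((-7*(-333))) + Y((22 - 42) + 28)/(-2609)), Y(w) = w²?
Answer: 6081579/271262638000 ≈ 2.2420e-5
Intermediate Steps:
R = 271262638000/6081579 (R = 44614 - (23410/((-7*(-333))) + ((22 - 42) + 28)²/(-2609)) = 44614 - (23410/2331 + (-20 + 28)²*(-1/2609)) = 44614 - (23410*(1/2331) + 8²*(-1/2609)) = 44614 - (23410/2331 + 64*(-1/2609)) = 44614 - (23410/2331 - 64/2609) = 44614 - 1*60927506/6081579 = 44614 - 60927506/6081579 = 271262638000/6081579 ≈ 44604.)
1/R = 1/(271262638000/6081579) = 6081579/271262638000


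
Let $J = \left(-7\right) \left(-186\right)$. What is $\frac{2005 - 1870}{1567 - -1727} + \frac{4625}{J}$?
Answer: $\frac{142690}{39711} \approx 3.5932$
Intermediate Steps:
$J = 1302$
$\frac{2005 - 1870}{1567 - -1727} + \frac{4625}{J} = \frac{2005 - 1870}{1567 - -1727} + \frac{4625}{1302} = \frac{135}{1567 + 1727} + 4625 \cdot \frac{1}{1302} = \frac{135}{3294} + \frac{4625}{1302} = 135 \cdot \frac{1}{3294} + \frac{4625}{1302} = \frac{5}{122} + \frac{4625}{1302} = \frac{142690}{39711}$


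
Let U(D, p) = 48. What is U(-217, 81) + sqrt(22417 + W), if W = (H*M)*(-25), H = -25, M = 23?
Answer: 48 + 6*sqrt(1022) ≈ 239.81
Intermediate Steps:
W = 14375 (W = -25*23*(-25) = -575*(-25) = 14375)
U(-217, 81) + sqrt(22417 + W) = 48 + sqrt(22417 + 14375) = 48 + sqrt(36792) = 48 + 6*sqrt(1022)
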